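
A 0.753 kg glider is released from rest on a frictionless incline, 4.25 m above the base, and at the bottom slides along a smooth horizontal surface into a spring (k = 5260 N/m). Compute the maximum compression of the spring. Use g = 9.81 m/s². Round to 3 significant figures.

x = 0.109 m

Energy conservation (no friction) from release to max compression: mgh = ½kx²
x = √(2mgh/k) = √(2 × 0.753 × 9.81 × 4.25 / 5260) = 0.1093 m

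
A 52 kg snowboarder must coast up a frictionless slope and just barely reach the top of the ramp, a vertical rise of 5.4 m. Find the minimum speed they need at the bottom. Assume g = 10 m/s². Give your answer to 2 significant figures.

v = 10 m/s

At the top they are momentarily at rest, so all KE converts to PE: ½mv² = mgh
v = √(2gh) = √(2 × 10 × 5.4) = 10.39 m/s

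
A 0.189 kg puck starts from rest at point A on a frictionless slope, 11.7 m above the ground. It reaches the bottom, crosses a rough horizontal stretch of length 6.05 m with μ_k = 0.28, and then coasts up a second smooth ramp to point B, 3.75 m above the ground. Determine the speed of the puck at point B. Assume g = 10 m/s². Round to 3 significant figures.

Energy at A: mgh₁ = (0.189)(10)(11.7) = 22.113 J
Friction loss: W_f = μ_k mg d = 3.202 J
At B: ½mv² + mgh₂ = mgh₁ − W_f
½mv² = 22.113 − 3.202 − 7.0875 = 11.824 J
v = √(2 × 11.824/0.189) = 11.19 m/s

v = 11.2 m/s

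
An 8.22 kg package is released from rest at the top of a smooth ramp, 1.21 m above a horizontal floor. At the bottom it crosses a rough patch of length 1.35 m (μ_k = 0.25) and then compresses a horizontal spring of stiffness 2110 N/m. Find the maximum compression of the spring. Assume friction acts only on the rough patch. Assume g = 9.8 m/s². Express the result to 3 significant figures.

x = 0.258 m

Initial energy: E₁ = mgh = (8.22)(9.8)(1.21) = 97.473 J
Friction removes W_f = μ_k mg d = (0.25)(8.22)(9.8)(1.35) = 27.19 J
Energy reaching the spring: E = 97.473 − 27.19 = 70.285 J
At max compression ½kx² = E ⇒ x = √(2E/k) = √(2 × 70.285/2110) = 0.2581 m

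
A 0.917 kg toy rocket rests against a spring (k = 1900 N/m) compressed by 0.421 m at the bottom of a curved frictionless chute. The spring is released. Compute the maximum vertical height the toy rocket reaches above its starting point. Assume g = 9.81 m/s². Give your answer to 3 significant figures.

Energy conservation from release to the highest point: ½kx² = mgh
h = kx²/(2mg) = (1900)(0.421)²/(2 × 0.917 × 9.81) = 18.72 m

h = 18.7 m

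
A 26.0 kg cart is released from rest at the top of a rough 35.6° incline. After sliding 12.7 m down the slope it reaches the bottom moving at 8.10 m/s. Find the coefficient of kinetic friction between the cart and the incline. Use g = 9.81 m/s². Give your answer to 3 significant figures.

The energy dissipated by friction is the PE lost minus the KE gained:
mgL sinθ = 1885.6 J; ½mv² = 852.93 J
W_f = 1885.6 − 852.93 = 1033 J
μ_k = W_f/(mg cosθ · L) = 1033/(207.4 × 12.7) = 0.3921

μ_k = 0.392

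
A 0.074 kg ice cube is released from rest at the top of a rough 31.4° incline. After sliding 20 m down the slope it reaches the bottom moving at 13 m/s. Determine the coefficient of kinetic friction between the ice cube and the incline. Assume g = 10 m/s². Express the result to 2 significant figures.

Energy balance down the incline: mg L sinθ − ½mv² = μ_k (mg cosθ) L
mgL sinθ = 7.7109 J; ½mv² = 6.2530 J
W_f = 7.7109 − 6.2530 = 1.458 J
μ_k = W_f/(mg cosθ · L) = 1.458/(0.6316 × 20) = 0.1154

μ_k = 0.12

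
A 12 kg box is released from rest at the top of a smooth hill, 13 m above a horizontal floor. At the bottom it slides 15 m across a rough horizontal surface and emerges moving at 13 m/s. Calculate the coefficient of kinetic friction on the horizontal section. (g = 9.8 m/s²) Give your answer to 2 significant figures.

μ_k = 0.29

Energy at the top = energy at the end + work done against friction:
mgh = ½mv² + μ_k m g d
mgh = 1528.8 J; ½mv² = 1014.0 J
W_f = 1528.8 − 1014.0 = 514.8 J
μ_k = W_f/(mg·d) = 514.8/(117.6 × 15) = 0.2918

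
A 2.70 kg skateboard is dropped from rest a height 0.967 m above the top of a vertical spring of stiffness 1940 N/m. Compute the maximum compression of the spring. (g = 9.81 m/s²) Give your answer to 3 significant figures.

x = 0.177 m

Measuring PE from the top of the relaxed spring, at max compression the skateboard has dropped H + x with zero KE, so:
mg(H + x) = ½kx²
½(1940)x² − (2.70)(9.81)x − (2.70)(9.81)(0.967) = 0
970.0x² − 26.49x − 25.61 = 0
x = [26.49 + √(701.6 + 99378)]/(2 × 970.0) = 0.1767 m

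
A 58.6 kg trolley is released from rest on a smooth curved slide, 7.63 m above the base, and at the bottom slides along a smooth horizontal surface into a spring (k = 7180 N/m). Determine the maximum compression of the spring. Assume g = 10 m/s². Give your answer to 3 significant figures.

x = 1.12 m

Energy conservation (no friction) from release to max compression: mgh = ½kx²
x = √(2mgh/k) = √(2 × 58.6 × 10 × 7.63 / 7180) = 1.116 m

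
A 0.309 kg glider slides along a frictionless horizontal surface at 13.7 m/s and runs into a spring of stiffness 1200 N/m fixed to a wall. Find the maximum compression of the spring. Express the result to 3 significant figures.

x = 0.220 m

At max compression the glider is momentarily at rest: ½mv² = ½kx²
x = v√(m/k) = 13.7 × √(0.309/1200) = 0.2198 m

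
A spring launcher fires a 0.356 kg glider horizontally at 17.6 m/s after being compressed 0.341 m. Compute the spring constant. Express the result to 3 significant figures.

k = 948 N/m

Energy stored in the spring equals the launch KE: ½kx² = ½mv²
k = mv²/x² = (0.356)(17.6)²/(0.341)² = 948.3 N/m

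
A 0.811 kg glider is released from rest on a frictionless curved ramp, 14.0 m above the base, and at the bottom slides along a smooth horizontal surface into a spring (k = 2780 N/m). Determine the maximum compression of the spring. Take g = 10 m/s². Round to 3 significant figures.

Gravitational PE at the top equals spring PE at max compression: mgh = ½kx²
x = √(2mgh/k) = √(2 × 0.811 × 10 × 14.0 / 2780) = 0.2858 m

x = 0.286 m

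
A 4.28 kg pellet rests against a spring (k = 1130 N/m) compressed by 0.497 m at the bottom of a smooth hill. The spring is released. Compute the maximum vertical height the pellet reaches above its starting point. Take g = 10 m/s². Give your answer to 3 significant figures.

h = 3.26 m

At maximum height the pellet is at rest, so ½kx² = mgh
h = kx²/(2mg) = (1130)(0.497)²/(2 × 4.28 × 10) = 3.261 m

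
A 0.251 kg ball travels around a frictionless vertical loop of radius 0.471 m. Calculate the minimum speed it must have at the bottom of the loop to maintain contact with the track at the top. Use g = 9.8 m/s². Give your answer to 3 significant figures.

v = 4.80 m/s

At the top: mg = mv_top²/r ⇒ v_top² = gr = 4.616 m²/s²
Energy from bottom to top (height 2r): ½mv_bot² = ½mv_top² + mg(2r)
v_bot² = gr + 4gr = 5gr = 23.08
v_bot = √(5gr) = 4.804 m/s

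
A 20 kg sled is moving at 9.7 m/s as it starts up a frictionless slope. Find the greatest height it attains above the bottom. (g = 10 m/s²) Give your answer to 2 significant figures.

h = 4.7 m

By energy conservation, ½mv² = mgh
h = v²/(2g) = 9.7²/(2 × 10) = 4.704 m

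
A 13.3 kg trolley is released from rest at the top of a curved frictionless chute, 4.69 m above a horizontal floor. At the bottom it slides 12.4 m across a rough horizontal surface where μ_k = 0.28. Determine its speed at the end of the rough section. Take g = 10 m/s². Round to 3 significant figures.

v = 4.94 m/s

Energy bookkeeping (friction removes W_f = μ_k N d):
mgh = ½mv² + μ_k m g d
W_f = μ_k mg d = (0.28)(13.3)(10)(12.4) = 461.8 J
½mv² = mgh − W_f = 623.77 − 461.8 = 161.99 J
v = √(2 × 161.99/13.3) = 4.936 m/s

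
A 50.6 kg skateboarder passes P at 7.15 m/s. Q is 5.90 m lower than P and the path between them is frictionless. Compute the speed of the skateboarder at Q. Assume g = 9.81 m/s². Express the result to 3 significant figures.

Mechanical energy is conserved (no friction): ½mv₀² + mgh = ½mv²
v² = v₀² + 2gh = (7.15)² + 2(9.81)(5.90) = 166.88
v = √166.88 = 12.92 m/s

v = 12.9 m/s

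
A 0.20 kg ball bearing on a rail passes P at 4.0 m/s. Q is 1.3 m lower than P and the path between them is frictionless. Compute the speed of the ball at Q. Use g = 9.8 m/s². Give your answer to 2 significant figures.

Mechanical energy is conserved (no friction): ½mv₀² + mgh = ½mv²
The mass cancels from both sides.
v² = v₀² + 2gh = (4.0)² + 2(9.8)(1.3) = 41.480
v = √41.480 = 6.440 m/s

v = 6.4 m/s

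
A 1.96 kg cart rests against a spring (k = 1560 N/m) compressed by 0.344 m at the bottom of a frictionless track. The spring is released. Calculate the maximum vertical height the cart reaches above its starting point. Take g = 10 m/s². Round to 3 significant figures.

At maximum height the cart is at rest, so ½kx² = mgh
h = kx²/(2mg) = (1560)(0.344)²/(2 × 1.96 × 10) = 4.709 m

h = 4.71 m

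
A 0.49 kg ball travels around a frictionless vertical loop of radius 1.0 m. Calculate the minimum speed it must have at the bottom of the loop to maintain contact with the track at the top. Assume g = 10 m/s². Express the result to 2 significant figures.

At the top: mg = mv_top²/r ⇒ v_top² = gr = 10.00 m²/s²
Energy from bottom to top (height 2r): ½mv_bot² = ½mv_top² + mg(2r)
v_bot² = gr + 4gr = 5gr = 50.00
v_bot = √(5gr) = 7.071 m/s

v = 7.1 m/s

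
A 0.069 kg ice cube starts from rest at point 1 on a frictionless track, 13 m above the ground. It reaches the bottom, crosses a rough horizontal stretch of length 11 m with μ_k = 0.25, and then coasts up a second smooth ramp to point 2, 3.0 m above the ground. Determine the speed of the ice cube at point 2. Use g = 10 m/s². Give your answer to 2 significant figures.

v = 12 m/s

Energy at 1: mgh₁ = (0.069)(10)(13) = 8.9700 J
Friction loss: W_f = μ_k mg d = 1.898 J
At 2: ½mv² + mgh₂ = mgh₁ − W_f
½mv² = 8.9700 − 1.898 − 2.0700 = 5.0025 J
v = √(2 × 5.0025/0.069) = 12.04 m/s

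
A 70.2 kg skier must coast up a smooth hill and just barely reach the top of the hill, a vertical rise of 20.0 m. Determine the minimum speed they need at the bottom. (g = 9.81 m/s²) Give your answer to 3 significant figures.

v = 19.8 m/s

At the top they are momentarily at rest, so all KE converts to PE: ½mv² = mgh
v = √(2gh) = √(2 × 9.81 × 20.0) = 19.81 m/s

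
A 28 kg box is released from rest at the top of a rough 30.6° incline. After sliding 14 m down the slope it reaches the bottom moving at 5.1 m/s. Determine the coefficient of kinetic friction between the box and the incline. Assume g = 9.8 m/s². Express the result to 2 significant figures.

Energy balance down the incline: mg L sinθ − ½mv² = μ_k (mg cosθ) L
mgL sinθ = 1955.5 J; ½mv² = 364.14 J
W_f = 1955.5 − 364.14 = 1591 J
μ_k = W_f/(mg cosθ · L) = 1591/(236.2 × 14) = 0.4813

μ_k = 0.48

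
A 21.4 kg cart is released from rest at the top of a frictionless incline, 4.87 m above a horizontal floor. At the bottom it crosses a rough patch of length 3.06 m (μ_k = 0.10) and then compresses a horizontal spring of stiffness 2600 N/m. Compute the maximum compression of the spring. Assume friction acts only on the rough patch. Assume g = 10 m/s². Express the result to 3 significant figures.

x = 0.867 m

Initial energy: E₁ = mgh = (21.4)(10)(4.87) = 1042.2 J
Friction removes W_f = μ_k mg d = (0.10)(21.4)(10)(3.06) = 65.48 J
Energy reaching the spring: E = 1042.2 − 65.48 = 976.70 J
At max compression ½kx² = E ⇒ x = √(2E/k) = √(2 × 976.70/2600) = 0.8668 m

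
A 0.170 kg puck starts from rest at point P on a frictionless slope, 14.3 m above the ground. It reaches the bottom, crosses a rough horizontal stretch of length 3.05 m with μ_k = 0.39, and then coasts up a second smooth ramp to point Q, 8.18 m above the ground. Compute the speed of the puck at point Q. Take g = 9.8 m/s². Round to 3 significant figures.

Energy at P: mgh₁ = (0.170)(9.8)(14.3) = 23.824 J
Friction loss: W_f = μ_k mg d = 1.982 J
At Q: ½mv² + mgh₂ = mgh₁ − W_f
½mv² = 23.824 − 1.982 − 13.628 = 8.2142 J
v = √(2 × 8.2142/0.170) = 9.830 m/s

v = 9.83 m/s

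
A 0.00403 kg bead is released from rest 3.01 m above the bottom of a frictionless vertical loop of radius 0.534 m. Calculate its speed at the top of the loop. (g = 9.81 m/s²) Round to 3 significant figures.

v = 6.17 m/s

Energy conservation: mgh = ½mv_top² + mg(2r)
v_top² = 2g(h − 2r) = 2(9.81)(3.01 − 1.068) = 38.10
v_top = 6.173 m/s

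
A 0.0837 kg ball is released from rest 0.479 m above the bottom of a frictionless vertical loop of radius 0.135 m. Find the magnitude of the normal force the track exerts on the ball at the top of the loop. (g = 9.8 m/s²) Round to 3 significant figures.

N = 1.72 N

Energy from release to top (height 2r): mgh = ½mv_top² + mg(2r)
v_top² = 2g(h − 2r) = 2(9.8)(0.479 − 0.2700) = 4.0964 m²/s²
At the top, both N and weight point toward the centre: N + mg = mv_top²/r
N = m(v_top²/r − g) = 0.0837(4.0964/0.135 − 9.8) = 1.720 N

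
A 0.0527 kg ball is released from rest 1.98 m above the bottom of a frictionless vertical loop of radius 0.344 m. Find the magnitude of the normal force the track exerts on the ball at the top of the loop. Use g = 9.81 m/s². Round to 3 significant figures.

N = 3.37 N

Energy from release to top (height 2r): mgh = ½mv_top² + mg(2r)
v_top² = 2g(h − 2r) = 2(9.81)(1.98 − 0.6880) = 25.349 m²/s²
At the top, both N and weight point toward the centre: N + mg = mv_top²/r
N = m(v_top²/r − g) = 0.0527(25.349/0.344 − 9.81) = 3.366 N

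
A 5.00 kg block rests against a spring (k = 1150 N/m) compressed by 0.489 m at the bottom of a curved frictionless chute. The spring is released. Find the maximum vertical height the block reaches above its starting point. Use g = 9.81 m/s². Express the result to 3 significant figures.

h = 2.80 m

Energy conservation from release to the highest point: ½kx² = mgh
h = kx²/(2mg) = (1150)(0.489)²/(2 × 5.00 × 9.81) = 2.803 m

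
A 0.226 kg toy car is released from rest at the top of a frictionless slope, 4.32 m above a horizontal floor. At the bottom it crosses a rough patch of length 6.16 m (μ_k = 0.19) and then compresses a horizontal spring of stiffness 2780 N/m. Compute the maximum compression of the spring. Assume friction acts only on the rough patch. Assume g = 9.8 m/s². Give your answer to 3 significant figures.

Initial energy: E₁ = mgh = (0.226)(9.8)(4.32) = 9.5679 J
Friction removes W_f = μ_k mg d = (0.19)(0.226)(9.8)(6.16) = 2.592 J
Energy reaching the spring: E = 9.5679 − 2.592 = 6.9757 J
At max compression ½kx² = E ⇒ x = √(2E/k) = √(2 × 6.9757/2780) = 0.07084 m

x = 0.0708 m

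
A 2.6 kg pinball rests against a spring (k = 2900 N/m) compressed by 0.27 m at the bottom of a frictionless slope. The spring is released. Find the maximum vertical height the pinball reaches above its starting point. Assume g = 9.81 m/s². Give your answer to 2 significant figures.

h = 4.1 m

Energy conservation from release to the highest point: ½kx² = mgh
h = kx²/(2mg) = (2900)(0.27)²/(2 × 2.6 × 9.81) = 4.144 m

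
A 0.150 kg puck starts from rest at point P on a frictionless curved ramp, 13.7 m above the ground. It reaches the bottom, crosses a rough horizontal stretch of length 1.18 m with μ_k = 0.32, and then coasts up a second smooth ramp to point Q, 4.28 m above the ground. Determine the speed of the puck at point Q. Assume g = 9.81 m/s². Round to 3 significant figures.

Energy at P: mgh₁ = (0.150)(9.81)(13.7) = 20.160 J
Friction loss: W_f = μ_k mg d = 0.5556 J
At Q: ½mv² + mgh₂ = mgh₁ − W_f
½mv² = 20.160 − 0.5556 − 6.2980 = 13.306 J
v = √(2 × 13.306/0.150) = 13.32 m/s

v = 13.3 m/s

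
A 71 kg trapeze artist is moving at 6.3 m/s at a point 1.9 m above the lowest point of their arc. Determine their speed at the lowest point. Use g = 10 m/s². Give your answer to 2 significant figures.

v = 8.8 m/s

Energy conservation between the two points: ½mv₀² + mgh = ½mv²
The mass cancels from both sides.
v² = v₀² + 2gh = (6.3)² + 2(10)(1.9) = 77.690
v = √77.690 = 8.814 m/s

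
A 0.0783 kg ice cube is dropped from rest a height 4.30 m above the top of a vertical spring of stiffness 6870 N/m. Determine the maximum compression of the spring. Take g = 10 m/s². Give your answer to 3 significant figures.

Let x be the compression. The total drop is H + x, and the cube is instantaneously at rest at max compression, so energy conservation gives:
mg(H + x) = ½kx²
½(6870)x² − (0.0783)(10)x − (0.0783)(10)(4.30) = 0
3435x² − 0.7830x − 3.367 = 0
x = [0.7830 + √(0.6131 + 46261)]/(2 × 3435) = 0.03142 m

x = 0.0314 m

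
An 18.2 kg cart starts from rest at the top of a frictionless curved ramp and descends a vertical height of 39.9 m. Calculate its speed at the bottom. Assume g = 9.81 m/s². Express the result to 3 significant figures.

Energy conservation between the two points: mgh = ½mv²
v = √(2gh) = √(2 × 9.81 × 39.9) = √782.84 = 27.98 m/s

v = 28.0 m/s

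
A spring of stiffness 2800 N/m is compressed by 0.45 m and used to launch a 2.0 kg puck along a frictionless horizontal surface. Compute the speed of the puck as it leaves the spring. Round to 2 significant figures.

v = 17 m/s

Conservation of energy: ½kx² = ½mv²
v = x√(k/m) = 0.45 × √(2800/2.0) = 16.84 m/s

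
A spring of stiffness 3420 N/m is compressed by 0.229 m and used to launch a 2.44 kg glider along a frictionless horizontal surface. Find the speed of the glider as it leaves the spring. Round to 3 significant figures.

Spring PE converts entirely to kinetic energy: ½kx² = ½mv²
v = x√(k/m) = 0.229 × √(3420/2.44) = 8.573 m/s

v = 8.57 m/s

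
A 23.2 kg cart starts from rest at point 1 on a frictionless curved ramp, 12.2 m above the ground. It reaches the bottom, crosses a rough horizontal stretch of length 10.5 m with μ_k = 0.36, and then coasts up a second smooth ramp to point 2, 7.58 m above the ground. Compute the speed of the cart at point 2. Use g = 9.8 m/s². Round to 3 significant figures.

Energy at 1: mgh₁ = (23.2)(9.8)(12.2) = 2773.8 J
Friction loss: W_f = μ_k mg d = 859.4 J
At 2: ½mv² + mgh₂ = mgh₁ − W_f
½mv² = 2773.8 − 859.4 − 1723.4 = 190.98 J
v = √(2 × 190.98/23.2) = 4.058 m/s

v = 4.06 m/s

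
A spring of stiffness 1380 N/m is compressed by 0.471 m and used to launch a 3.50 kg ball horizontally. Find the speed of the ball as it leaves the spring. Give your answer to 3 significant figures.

v = 9.35 m/s

Conservation of energy: ½kx² = ½mv²
v = x√(k/m) = 0.471 × √(1380/3.50) = 9.352 m/s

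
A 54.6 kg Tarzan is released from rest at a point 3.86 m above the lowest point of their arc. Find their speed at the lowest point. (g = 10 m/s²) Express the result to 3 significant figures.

v = 8.79 m/s

Mechanical energy is conserved (no friction): mgh = ½mv²
v = √(2gh) = √(2 × 10 × 3.86) = √77.200 = 8.786 m/s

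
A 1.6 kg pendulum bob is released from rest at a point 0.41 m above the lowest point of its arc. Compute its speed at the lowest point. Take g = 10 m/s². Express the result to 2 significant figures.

v = 2.9 m/s

Energy conservation between the two points: mgh = ½mv²
The mass cancels from both sides.
v = √(2gh) = √(2 × 10 × 0.41) = √8.2000 = 2.864 m/s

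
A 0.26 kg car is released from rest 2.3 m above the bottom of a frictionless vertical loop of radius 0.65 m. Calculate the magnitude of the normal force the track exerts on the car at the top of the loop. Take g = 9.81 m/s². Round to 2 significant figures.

N = 5.3 N

Energy from release to top (height 2r): mgh = ½mv_top² + mg(2r)
v_top² = 2g(h − 2r) = 2(9.81)(2.3 − 1.300) = 19.620 m²/s²
At the top, both N and weight point toward the centre: N + mg = mv_top²/r
N = m(v_top²/r − g) = 0.26(19.620/0.65 − 9.81) = 5.297 N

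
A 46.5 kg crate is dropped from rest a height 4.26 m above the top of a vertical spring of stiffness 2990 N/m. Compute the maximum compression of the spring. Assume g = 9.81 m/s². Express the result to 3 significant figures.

Take the reference level at the top of the uncompressed spring. At max compression the crate has fallen H + x and is momentarily at rest:
mg(H + x) = ½kx²
½(2990)x² − (46.5)(9.81)x − (46.5)(9.81)(4.26) = 0
1495x² − 456.2x − 1943 = 0
x = [456.2 + √(208087 + 1.1621e+07)]/(2 × 1495) = 1.303 m

x = 1.30 m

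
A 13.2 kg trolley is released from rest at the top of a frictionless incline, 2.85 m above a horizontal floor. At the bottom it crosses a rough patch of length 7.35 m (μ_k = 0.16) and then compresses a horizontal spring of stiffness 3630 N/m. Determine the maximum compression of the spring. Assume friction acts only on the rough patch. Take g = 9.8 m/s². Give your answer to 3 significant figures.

x = 0.345 m

Initial energy: E₁ = mgh = (13.2)(9.8)(2.85) = 368.68 J
Friction removes W_f = μ_k mg d = (0.16)(13.2)(9.8)(7.35) = 152.1 J
Energy reaching the spring: E = 368.68 − 152.1 = 216.55 J
At max compression ½kx² = E ⇒ x = √(2E/k) = √(2 × 216.55/3630) = 0.3454 m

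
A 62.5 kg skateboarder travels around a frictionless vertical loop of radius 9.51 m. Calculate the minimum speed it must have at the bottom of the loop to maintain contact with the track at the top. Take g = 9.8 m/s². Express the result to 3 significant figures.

v = 21.6 m/s

At the top: mg = mv_top²/r ⇒ v_top² = gr = 93.20 m²/s²
Energy from bottom to top (height 2r): ½mv_bot² = ½mv_top² + mg(2r)
v_bot² = gr + 4gr = 5gr = 466.0
v_bot = √(5gr) = 21.59 m/s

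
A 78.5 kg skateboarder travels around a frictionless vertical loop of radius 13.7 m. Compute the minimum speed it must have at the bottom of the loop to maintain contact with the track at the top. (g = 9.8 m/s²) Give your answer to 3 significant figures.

v = 25.9 m/s

At the top: mg = mv_top²/r ⇒ v_top² = gr = 134.3 m²/s²
Energy from bottom to top (height 2r): ½mv_bot² = ½mv_top² + mg(2r)
v_bot² = gr + 4gr = 5gr = 671.3
v_bot = √(5gr) = 25.91 m/s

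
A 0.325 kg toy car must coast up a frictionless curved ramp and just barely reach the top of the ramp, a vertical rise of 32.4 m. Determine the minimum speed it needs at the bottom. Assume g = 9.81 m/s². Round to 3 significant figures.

At the top it is momentarily at rest, so all KE converts to PE: ½mv² = mgh
v = √(2gh) = √(2 × 9.81 × 32.4) = 25.21 m/s

v = 25.2 m/s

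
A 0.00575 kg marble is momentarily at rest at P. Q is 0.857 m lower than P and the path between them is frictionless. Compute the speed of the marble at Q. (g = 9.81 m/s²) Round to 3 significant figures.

Equating total energy at the two states: mgh = ½mv²
v = √(2gh) = √(2 × 9.81 × 0.857) = √16.814 = 4.101 m/s

v = 4.10 m/s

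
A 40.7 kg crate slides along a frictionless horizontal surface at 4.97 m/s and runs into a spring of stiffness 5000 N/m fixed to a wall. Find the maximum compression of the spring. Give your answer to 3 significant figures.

x = 0.448 m

Conservation of energy between contact and max compression: ½mv² = ½kx²
x = v√(m/k) = 4.97 × √(40.7/5000) = 0.4484 m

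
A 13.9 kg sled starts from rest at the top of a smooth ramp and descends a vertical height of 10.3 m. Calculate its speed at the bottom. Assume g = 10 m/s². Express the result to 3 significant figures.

Energy conservation between the two points: mgh = ½mv²
The mass cancels from both sides.
v = √(2gh) = √(2 × 10 × 10.3) = √206.00 = 14.35 m/s

v = 14.4 m/s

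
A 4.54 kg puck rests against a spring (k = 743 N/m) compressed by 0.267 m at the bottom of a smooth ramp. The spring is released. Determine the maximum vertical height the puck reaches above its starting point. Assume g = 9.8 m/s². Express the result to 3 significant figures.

h = 0.595 m

Energy conservation from release to the highest point: ½kx² = mgh
h = kx²/(2mg) = (743)(0.267)²/(2 × 4.54 × 9.8) = 0.5953 m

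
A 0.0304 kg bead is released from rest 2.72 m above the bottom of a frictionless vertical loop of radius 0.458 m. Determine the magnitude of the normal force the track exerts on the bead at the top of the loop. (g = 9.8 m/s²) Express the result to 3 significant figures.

Energy from release to top (height 2r): mgh = ½mv_top² + mg(2r)
v_top² = 2g(h − 2r) = 2(9.8)(2.72 − 0.9160) = 35.358 m²/s²
At the top, both N and weight point toward the centre: N + mg = mv_top²/r
N = m(v_top²/r − g) = 0.0304(35.358/0.458 − 9.8) = 2.049 N

N = 2.05 N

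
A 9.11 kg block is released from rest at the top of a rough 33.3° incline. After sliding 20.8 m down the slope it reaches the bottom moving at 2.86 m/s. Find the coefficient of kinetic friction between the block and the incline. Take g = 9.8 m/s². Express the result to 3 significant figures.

mgh = ½mv² + μ_k (mg cosθ) L, with h = L sinθ
mgL sinθ = 1019.5 J; ½mv² = 37.258 J
W_f = 1019.5 − 37.258 = 982.3 J
μ_k = W_f/(mg cosθ · L) = 982.3/(74.62 × 20.8) = 0.6329

μ_k = 0.633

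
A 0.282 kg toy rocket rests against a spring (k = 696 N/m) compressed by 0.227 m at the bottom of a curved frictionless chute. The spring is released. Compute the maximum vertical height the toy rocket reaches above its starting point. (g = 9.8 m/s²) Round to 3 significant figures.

h = 6.49 m

Energy conservation from release to the highest point: ½kx² = mgh
h = kx²/(2mg) = (696)(0.227)²/(2 × 0.282 × 9.8) = 6.489 m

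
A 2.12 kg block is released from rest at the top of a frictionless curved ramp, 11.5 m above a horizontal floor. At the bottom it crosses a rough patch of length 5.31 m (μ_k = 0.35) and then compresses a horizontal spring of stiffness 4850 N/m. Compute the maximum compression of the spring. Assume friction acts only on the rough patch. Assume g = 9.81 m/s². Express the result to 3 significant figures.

Initial energy: E₁ = mgh = (2.12)(9.81)(11.5) = 239.17 J
Friction removes W_f = μ_k mg d = (0.35)(2.12)(9.81)(5.31) = 38.65 J
Energy reaching the spring: E = 239.17 − 38.65 = 200.52 J
At max compression ½kx² = E ⇒ x = √(2E/k) = √(2 × 200.52/4850) = 0.2876 m

x = 0.288 m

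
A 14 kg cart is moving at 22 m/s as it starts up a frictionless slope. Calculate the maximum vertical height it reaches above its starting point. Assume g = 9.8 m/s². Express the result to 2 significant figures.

By energy conservation, ½mv² = mgh
h = v²/(2g) = 22²/(2 × 9.8) = 24.69 m

h = 25 m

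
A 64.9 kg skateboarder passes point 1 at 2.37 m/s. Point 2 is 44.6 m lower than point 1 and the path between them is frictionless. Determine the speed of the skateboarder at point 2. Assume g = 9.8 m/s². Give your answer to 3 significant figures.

v = 29.7 m/s

By conservation of mechanical energy, ½mv₀² + mgh = ½mv²
v² = v₀² + 2gh = (2.37)² + 2(9.8)(44.6) = 879.78
v = √879.78 = 29.66 m/s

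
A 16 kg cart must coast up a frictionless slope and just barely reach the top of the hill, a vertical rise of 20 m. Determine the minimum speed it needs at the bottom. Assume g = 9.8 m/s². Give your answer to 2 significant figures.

At the top it is momentarily at rest, so all KE converts to PE: ½mv² = mgh
v = √(2gh) = √(2 × 9.8 × 20) = 19.80 m/s

v = 20 m/s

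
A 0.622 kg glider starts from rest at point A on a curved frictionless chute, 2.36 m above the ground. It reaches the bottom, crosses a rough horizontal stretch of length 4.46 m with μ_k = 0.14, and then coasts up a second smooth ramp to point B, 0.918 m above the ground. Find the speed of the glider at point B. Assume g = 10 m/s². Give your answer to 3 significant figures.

Energy at A: mgh₁ = (0.622)(10)(2.36) = 14.679 J
Friction loss: W_f = μ_k mg d = 3.884 J
At B: ½mv² + mgh₂ = mgh₁ − W_f
½mv² = 14.679 − 3.884 − 5.7100 = 5.0855 J
v = √(2 × 5.0855/0.622) = 4.044 m/s

v = 4.04 m/s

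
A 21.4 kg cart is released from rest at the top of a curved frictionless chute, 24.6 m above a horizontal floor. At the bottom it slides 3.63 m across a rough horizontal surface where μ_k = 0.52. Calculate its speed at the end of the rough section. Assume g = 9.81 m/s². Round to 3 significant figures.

v = 21.1 m/s

Energy at the top = energy at the end + work done against friction:
mgh = ½mv² + μ_k m g d
W_f = μ_k mg d = (0.52)(21.4)(9.81)(3.63) = 396.3 J
½mv² = mgh − W_f = 5164.4 − 396.3 = 4768.1 J
v = √(2 × 4768.1/21.4) = 21.11 m/s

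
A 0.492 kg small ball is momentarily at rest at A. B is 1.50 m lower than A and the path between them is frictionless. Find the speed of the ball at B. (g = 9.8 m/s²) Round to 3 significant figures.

Mechanical energy is conserved (no friction): mgh = ½mv²
The mass cancels from both sides.
v = √(2gh) = √(2 × 9.8 × 1.50) = √29.400 = 5.422 m/s

v = 5.42 m/s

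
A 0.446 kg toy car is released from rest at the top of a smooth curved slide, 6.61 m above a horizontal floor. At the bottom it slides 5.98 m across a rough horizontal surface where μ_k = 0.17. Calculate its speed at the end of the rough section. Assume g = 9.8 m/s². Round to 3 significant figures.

Energy at the top = energy at the end + work done against friction:
mgh = ½mv² + μ_k m g d
W_f = μ_k mg d = (0.17)(0.446)(9.8)(5.98) = 4.443 J
½mv² = mgh − W_f = 28.891 − 4.443 = 24.448 J
v = √(2 × 24.448/0.446) = 10.47 m/s

v = 10.5 m/s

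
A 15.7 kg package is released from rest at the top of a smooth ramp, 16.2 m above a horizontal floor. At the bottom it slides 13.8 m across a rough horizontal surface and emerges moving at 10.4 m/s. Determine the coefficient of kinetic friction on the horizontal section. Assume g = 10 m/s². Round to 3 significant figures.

μ_k = 0.782

Energy bookkeeping (friction removes W_f = μ_k N d):
mgh = ½mv² + μ_k m g d
mgh = 2543.4 J; ½mv² = 849.06 J
W_f = 2543.4 − 849.06 = 1694 J
μ_k = W_f/(mg·d) = 1694/(157.0 × 13.8) = 0.7820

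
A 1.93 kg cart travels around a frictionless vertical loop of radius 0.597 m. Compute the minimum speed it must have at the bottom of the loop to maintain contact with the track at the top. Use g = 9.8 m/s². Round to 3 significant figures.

v = 5.41 m/s

At the top: mg = mv_top²/r ⇒ v_top² = gr = 5.851 m²/s²
Energy from bottom to top (height 2r): ½mv_bot² = ½mv_top² + mg(2r)
v_bot² = gr + 4gr = 5gr = 29.25
v_bot = √(5gr) = 5.409 m/s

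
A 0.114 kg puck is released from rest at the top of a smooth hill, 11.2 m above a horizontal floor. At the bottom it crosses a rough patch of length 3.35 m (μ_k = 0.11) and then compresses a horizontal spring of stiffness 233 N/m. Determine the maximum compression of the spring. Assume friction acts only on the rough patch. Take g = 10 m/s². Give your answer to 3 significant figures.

x = 0.326 m

Initial energy: E₁ = mgh = (0.114)(10)(11.2) = 12.768 J
Friction removes W_f = μ_k mg d = (0.11)(0.114)(10)(3.35) = 0.4201 J
Energy reaching the spring: E = 12.768 − 0.4201 = 12.348 J
At max compression ½kx² = E ⇒ x = √(2E/k) = √(2 × 12.348/233) = 0.3256 m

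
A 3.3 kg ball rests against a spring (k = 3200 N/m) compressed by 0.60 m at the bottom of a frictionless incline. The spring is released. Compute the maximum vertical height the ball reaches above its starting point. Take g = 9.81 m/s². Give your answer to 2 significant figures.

At maximum height the ball is at rest, so ½kx² = mgh
h = kx²/(2mg) = (3200)(0.60)²/(2 × 3.3 × 9.81) = 17.79 m

h = 18 m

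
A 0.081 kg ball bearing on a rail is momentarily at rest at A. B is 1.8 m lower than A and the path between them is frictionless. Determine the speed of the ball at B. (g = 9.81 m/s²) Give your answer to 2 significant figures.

Equating total energy at the two states: mgh = ½mv²
The mass cancels from both sides.
v = √(2gh) = √(2 × 9.81 × 1.8) = √35.316 = 5.943 m/s

v = 5.9 m/s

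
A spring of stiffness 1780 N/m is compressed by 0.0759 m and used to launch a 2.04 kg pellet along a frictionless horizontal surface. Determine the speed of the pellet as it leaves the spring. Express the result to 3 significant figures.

v = 2.24 m/s

Conservation of energy: ½kx² = ½mv²
v = x√(k/m) = 0.0759 × √(1780/2.04) = 2.242 m/s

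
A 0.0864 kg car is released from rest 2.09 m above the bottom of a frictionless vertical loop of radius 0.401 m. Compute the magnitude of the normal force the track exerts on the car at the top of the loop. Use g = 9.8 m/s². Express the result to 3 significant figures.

Energy from release to top (height 2r): mgh = ½mv_top² + mg(2r)
v_top² = 2g(h − 2r) = 2(9.8)(2.09 − 0.8020) = 25.245 m²/s²
At the top, both N and weight point toward the centre: N + mg = mv_top²/r
N = m(v_top²/r − g) = 0.0864(25.245/0.401 − 9.8) = 4.593 N

N = 4.59 N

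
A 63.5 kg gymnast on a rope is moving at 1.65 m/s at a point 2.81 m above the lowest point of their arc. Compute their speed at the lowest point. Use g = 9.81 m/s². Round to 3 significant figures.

v = 7.61 m/s

Mechanical energy is conserved (no friction): ½mv₀² + mgh = ½mv²
The mass cancels from both sides.
v² = v₀² + 2gh = (1.65)² + 2(9.81)(2.81) = 57.855
v = √57.855 = 7.606 m/s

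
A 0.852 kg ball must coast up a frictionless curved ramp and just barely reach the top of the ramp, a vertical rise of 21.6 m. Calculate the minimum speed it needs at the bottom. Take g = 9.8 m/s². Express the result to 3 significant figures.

At the top it is momentarily at rest, so all KE converts to PE: ½mv² = mgh
v = √(2gh) = √(2 × 9.8 × 21.6) = 20.58 m/s

v = 20.6 m/s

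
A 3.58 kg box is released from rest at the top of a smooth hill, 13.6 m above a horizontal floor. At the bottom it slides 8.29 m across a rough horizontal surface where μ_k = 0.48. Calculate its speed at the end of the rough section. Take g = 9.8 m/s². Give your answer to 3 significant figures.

Energy at the top = energy at the end + work done against friction:
mgh = ½mv² + μ_k m g d
W_f = μ_k mg d = (0.48)(3.58)(9.8)(8.29) = 139.6 J
½mv² = mgh − W_f = 477.14 − 139.6 = 337.54 J
v = √(2 × 337.54/3.58) = 13.73 m/s

v = 13.7 m/s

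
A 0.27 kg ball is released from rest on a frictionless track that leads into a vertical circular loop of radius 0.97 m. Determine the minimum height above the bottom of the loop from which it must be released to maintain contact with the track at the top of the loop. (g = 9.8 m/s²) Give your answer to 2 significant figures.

At the top, for minimum speed gravity alone supplies the centripetal force: mg = mv_top²/r ⇒ v_top² = gr = 9.506 m²/s²
Energy conservation from release height h to the top (height 2r): mgh = ½mv_top² + mg(2r)
h = v_top²/(2g) + 2r = r/2 + 2r = 5r/2 = 2.425 m

h = 2.4 m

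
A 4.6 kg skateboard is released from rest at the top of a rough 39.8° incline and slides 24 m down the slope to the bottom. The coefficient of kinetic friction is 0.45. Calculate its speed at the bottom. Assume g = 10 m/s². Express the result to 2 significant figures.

v = 12 m/s

Energy: mgh = ½mv² + W_f, with h = L sinθ and W_f = μ_k (mg cosθ) L
mgh = mgL sinθ = (4.6)(10)(24)sin39.8° = 706.68 J
W_f = μ_k mg cosθ · L = (0.45)(4.6)(10)cos39.8°·24 = 381.7 J
½mv² = 706.68 − 381.7 = 325.00 J
v = √(2 × 325.00/4.6) = 11.89 m/s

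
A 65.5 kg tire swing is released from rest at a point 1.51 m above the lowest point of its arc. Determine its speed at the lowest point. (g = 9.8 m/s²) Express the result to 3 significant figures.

Equating total energy at the two states: mgh = ½mv²
v = √(2gh) = √(2 × 9.8 × 1.51) = √29.596 = 5.440 m/s

v = 5.44 m/s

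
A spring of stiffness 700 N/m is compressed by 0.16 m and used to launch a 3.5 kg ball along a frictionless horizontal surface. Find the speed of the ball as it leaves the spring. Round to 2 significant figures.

Conservation of energy: ½kx² = ½mv²
v = x√(k/m) = 0.16 × √(700/3.5) = 2.263 m/s

v = 2.3 m/s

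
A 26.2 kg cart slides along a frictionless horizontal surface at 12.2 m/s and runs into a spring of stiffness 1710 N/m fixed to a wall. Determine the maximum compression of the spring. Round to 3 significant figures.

x = 1.51 m

At max compression the cart is momentarily at rest: ½mv² = ½kx²
x = v√(m/k) = 12.2 × √(26.2/1710) = 1.510 m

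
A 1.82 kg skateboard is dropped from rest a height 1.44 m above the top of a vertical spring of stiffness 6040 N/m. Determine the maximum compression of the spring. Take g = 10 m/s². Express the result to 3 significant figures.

Measuring PE from the top of the relaxed spring, at max compression the skateboard has dropped H + x with zero KE, so:
mg(H + x) = ½kx²
½(6040)x² − (1.82)(10)x − (1.82)(10)(1.44) = 0
3020x² − 18.20x − 26.21 = 0
x = [18.20 + √(331.2 + 316593)]/(2 × 3020) = 0.09622 m

x = 0.0962 m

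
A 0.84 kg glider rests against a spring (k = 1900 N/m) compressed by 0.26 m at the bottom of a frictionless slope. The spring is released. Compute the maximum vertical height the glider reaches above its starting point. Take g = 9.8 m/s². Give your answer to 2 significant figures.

Energy conservation from release to the highest point: ½kx² = mgh
h = kx²/(2mg) = (1900)(0.26)²/(2 × 0.84 × 9.8) = 7.801 m

h = 7.8 m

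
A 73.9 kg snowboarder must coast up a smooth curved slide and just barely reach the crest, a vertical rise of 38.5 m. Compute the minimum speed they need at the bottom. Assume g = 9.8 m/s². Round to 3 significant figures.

At the top they are momentarily at rest, so all KE converts to PE: ½mv² = mgh
v = √(2gh) = √(2 × 9.8 × 38.5) = 27.47 m/s

v = 27.5 m/s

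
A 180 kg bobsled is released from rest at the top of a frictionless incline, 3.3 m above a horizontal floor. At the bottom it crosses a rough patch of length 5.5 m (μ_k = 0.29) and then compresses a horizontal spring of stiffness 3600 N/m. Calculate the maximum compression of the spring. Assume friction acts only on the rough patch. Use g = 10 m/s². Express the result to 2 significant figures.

Initial energy: E₁ = mgh = (180)(10)(3.3) = 5940.0 J
Friction removes W_f = μ_k mg d = (0.29)(180)(10)(5.5) = 2871 J
Energy reaching the spring: E = 5940.0 − 2871 = 3069.0 J
At max compression ½kx² = E ⇒ x = √(2E/k) = √(2 × 3069.0/3600) = 1.306 m

x = 1.3 m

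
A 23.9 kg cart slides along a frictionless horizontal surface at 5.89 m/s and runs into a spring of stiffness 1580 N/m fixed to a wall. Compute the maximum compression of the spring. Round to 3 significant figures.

x = 0.724 m

All KE is stored as spring PE at maximum compression: ½mv² = ½kx²
x = v√(m/k) = 5.89 × √(23.9/1580) = 0.7244 m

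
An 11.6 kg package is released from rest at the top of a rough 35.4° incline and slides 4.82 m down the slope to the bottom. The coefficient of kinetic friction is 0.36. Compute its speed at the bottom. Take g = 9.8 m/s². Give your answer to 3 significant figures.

Taking the bottom as reference, mgh = ½mv² + μ_k N L with h = L sinθ, N = mg cosθ:
mgh = mgL sinθ = (11.6)(9.8)(4.82)sin35.4° = 317.41 J
W_f = μ_k mg cosθ · L = (0.36)(11.6)(9.8)cos35.4°·4.82 = 160.8 J
½mv² = 317.41 − 160.8 = 156.62 J
v = √(2 × 156.62/11.6) = 5.196 m/s

v = 5.20 m/s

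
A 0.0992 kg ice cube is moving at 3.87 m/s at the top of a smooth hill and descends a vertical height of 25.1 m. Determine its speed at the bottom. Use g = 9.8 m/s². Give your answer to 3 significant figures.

Mechanical energy is conserved (no friction): ½mv₀² + mgh = ½mv²
v² = v₀² + 2gh = (3.87)² + 2(9.8)(25.1) = 506.94
v = √506.94 = 22.52 m/s

v = 22.5 m/s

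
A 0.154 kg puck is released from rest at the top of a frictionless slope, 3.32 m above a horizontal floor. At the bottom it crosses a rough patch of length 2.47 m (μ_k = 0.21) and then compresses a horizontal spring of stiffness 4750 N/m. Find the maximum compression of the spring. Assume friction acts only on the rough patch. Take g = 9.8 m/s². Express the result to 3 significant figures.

x = 0.0422 m

Initial energy: E₁ = mgh = (0.154)(9.8)(3.32) = 5.0105 J
Friction removes W_f = μ_k mg d = (0.21)(0.154)(9.8)(2.47) = 0.7828 J
Energy reaching the spring: E = 5.0105 − 0.7828 = 4.2277 J
At max compression ½kx² = E ⇒ x = √(2E/k) = √(2 × 4.2277/4750) = 0.04219 m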